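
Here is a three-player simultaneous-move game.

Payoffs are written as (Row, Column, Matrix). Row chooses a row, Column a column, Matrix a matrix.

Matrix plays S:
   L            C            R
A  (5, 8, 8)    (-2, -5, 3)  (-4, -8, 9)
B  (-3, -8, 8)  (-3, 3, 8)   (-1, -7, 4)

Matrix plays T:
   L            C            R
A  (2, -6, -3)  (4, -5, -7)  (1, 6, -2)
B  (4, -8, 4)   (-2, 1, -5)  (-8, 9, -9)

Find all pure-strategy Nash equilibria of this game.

(A, L, S): Row gets 5, best alternative -3; Column gets 8, best alternative -5; Matrix gets 8, best alternative -3. No profitable deviation — NE.
(A, L, T): Row can switch to B (2 → 4). Not NE.
(A, C, S): Column can switch to L (-5 → 8). Not NE.
(A, C, T): Column can switch to R (-5 → 6). Not NE.
(A, R, S): Row can switch to B (-4 → -1). Not NE.
(A, R, T): Matrix can switch to S (-2 → 9). Not NE.
(B, L, S): Row can switch to A (-3 → 5). Not NE.
(B, L, T): Column can switch to C (-8 → 1). Not NE.
(B, C, S): Row can switch to A (-3 → -2). Not NE.
(B, C, T): Row can switch to A (-2 → 4). Not NE.
(B, R, S): Column can switch to C (-7 → 3). Not NE.
(B, R, T): Row can switch to A (-8 → 1). Not NE.

(A, L, S)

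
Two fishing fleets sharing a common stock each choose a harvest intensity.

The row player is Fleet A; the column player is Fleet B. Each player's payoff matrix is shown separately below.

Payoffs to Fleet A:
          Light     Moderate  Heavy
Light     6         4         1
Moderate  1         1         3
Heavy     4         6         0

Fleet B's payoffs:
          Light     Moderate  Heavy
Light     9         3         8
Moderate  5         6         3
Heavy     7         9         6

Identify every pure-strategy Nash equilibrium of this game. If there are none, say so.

Pure-strategy Nash equilibria: (Light, Light); (Heavy, Moderate)

Fleet A against Light: payoffs 6, 1, 4 → best response Light.
Fleet A against Moderate: payoffs 4, 1, 6 → best response Heavy.
Fleet A against Heavy: payoffs 1, 3, 0 → best response Moderate.
Fleet B against Light: payoffs 9, 3, 8 → best response Light.
Fleet B against Moderate: payoffs 5, 6, 3 → best response Moderate.
Fleet B against Heavy: payoffs 7, 9, 6 → best response Moderate.
Mutual best responses: (Light, Light); (Heavy, Moderate).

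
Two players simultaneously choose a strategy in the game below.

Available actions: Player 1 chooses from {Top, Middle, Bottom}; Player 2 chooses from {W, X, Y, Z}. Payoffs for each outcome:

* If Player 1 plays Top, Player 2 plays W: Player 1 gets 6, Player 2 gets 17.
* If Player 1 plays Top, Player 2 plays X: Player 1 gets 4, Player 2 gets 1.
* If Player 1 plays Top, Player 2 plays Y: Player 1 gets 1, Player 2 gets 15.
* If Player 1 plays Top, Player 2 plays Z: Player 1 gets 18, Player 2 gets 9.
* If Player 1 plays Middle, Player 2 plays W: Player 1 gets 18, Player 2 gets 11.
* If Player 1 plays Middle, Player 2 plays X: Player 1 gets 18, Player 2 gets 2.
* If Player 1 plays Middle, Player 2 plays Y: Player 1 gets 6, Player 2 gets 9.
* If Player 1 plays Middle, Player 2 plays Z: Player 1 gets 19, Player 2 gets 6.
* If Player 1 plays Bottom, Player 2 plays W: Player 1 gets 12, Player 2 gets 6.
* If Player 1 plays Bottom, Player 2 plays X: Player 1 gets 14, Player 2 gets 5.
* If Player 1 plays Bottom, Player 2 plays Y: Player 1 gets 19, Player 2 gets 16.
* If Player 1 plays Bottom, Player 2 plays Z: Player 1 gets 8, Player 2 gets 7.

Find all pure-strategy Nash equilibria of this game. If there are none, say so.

Player 1 against W: payoffs 6, 18, 12 → best response Middle.
Player 1 against X: payoffs 4, 18, 14 → best response Middle.
Player 1 against Y: payoffs 1, 6, 19 → best response Bottom.
Player 1 against Z: payoffs 18, 19, 8 → best response Middle.
Player 2 against Top: payoffs 17, 1, 15, 9 → best response W.
Player 2 against Middle: payoffs 11, 2, 9, 6 → best response W.
Player 2 against Bottom: payoffs 6, 5, 16, 7 → best response Y.
Mutual best responses: (Middle, W); (Bottom, Y).

(Middle, W), (Bottom, Y)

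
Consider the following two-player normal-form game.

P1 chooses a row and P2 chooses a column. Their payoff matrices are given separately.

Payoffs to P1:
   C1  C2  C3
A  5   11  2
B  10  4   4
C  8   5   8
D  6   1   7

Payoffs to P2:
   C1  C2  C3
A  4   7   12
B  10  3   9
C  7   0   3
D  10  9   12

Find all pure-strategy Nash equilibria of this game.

(A, C1): P1 can switch to B (5 → 10). Not NE.
(A, C2): P2 can switch to C3 (7 → 12). Not NE.
(A, C3): P1 can switch to B (2 → 4). Not NE.
(B, C1): P1 gets 10, best alternative 8; P2 gets 10, best alternative 9. No profitable deviation — NE.
(B, C2): P1 can switch to A (4 → 11). Not NE.
(B, C3): P1 can switch to C (4 → 8). Not NE.
(C, C1): P1 can switch to B (8 → 10). Not NE.
(C, C2): P1 can switch to A (5 → 11). Not NE.
(C, C3): P2 can switch to C1 (3 → 7). Not NE.
(D, C1): P1 can switch to B (6 → 10). Not NE.
(D, C2): P1 can switch to A (1 → 11). Not NE.
(The remaining 1 profile has a profitable deviation by the same check.)

The unique pure-strategy Nash equilibrium is (B, C1).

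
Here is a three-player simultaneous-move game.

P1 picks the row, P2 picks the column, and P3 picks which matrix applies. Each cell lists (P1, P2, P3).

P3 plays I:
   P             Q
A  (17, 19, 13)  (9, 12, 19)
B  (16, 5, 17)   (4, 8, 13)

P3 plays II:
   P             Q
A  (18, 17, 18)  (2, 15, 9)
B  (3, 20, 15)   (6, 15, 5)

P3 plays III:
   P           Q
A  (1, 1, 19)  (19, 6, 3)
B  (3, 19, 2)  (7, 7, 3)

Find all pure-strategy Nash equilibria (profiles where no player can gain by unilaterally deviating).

For each player, find the best response to each opponent profile; mutual best responses are the pure NE.
P1 against (P, I): payoffs 17, 16 → best response A.
P1 against (P, II): payoffs 18, 3 → best response A.
P1 against (P, III): payoffs 1, 3 → best response B.
P1 against (Q, I): payoffs 9, 4 → best response A.
P1 against (Q, II): payoffs 2, 6 → best response B.
P1 against (Q, III): payoffs 19, 7 → best response A.
P2 against (A, I): payoffs 19, 12 → best response P.
P2 against (A, II): payoffs 17, 15 → best response P.
P2 against (A, III): payoffs 1, 6 → best response Q.
P2 against (B, I): payoffs 5, 8 → best response Q.
P2 against (B, II): payoffs 20, 15 → best response P.
P2 against (B, III): payoffs 19, 7 → best response P.
P3 against (A, P): payoffs 13, 18, 19 → best response III.
P3 against (A, Q): payoffs 19, 9, 3 → best response I.
P3 against (B, P): payoffs 17, 15, 2 → best response I.
P3 against (B, Q): payoffs 13, 5, 3 → best response I.
No profile is a mutual best response for all players.

none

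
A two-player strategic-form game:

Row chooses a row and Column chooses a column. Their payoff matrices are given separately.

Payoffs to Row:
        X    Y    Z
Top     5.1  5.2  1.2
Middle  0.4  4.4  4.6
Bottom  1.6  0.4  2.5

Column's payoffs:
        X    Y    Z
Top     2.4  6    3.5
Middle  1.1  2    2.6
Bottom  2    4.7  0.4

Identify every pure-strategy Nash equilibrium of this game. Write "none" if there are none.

Row against X: payoffs 5.1, 0.4, 1.6 → best response Top.
Row against Y: payoffs 5.2, 4.4, 0.4 → best response Top.
Row against Z: payoffs 1.2, 4.6, 2.5 → best response Middle.
Column against Top: payoffs 2.4, 6, 3.5 → best response Y.
Column against Middle: payoffs 1.1, 2, 2.6 → best response Z.
Column against Bottom: payoffs 2, 4.7, 0.4 → best response Y.
Mutual best responses: (Top, Y); (Middle, Z).

Pure-strategy Nash equilibria: (Top, Y), (Middle, Z)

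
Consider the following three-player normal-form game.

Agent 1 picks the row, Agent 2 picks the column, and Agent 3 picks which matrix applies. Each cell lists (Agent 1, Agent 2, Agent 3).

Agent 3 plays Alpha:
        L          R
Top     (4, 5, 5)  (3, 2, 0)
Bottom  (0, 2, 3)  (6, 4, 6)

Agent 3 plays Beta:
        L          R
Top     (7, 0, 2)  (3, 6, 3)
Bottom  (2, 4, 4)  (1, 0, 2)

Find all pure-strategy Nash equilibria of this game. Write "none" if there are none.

Agent 1 against (L, Alpha): payoffs 4, 0 → best response Top.
Agent 1 against (L, Beta): payoffs 7, 2 → best response Top.
Agent 1 against (R, Alpha): payoffs 3, 6 → best response Bottom.
Agent 1 against (R, Beta): payoffs 3, 1 → best response Top.
Agent 2 against (Top, Alpha): payoffs 5, 2 → best response L.
Agent 2 against (Top, Beta): payoffs 0, 6 → best response R.
Agent 2 against (Bottom, Alpha): payoffs 2, 4 → best response R.
Agent 2 against (Bottom, Beta): payoffs 4, 0 → best response L.
Agent 3 against (Top, L): payoffs 5, 2 → best response Alpha.
Agent 3 against (Top, R): payoffs 0, 3 → best response Beta.
Agent 3 against (Bottom, L): payoffs 3, 4 → best response Beta.
Agent 3 against (Bottom, R): payoffs 6, 2 → best response Alpha.
Mutual best responses: (Top, L, Alpha); (Top, R, Beta); (Bottom, R, Alpha).

The pure Nash equilibria are (Top, L, Alpha) and (Top, R, Beta) and (Bottom, R, Alpha).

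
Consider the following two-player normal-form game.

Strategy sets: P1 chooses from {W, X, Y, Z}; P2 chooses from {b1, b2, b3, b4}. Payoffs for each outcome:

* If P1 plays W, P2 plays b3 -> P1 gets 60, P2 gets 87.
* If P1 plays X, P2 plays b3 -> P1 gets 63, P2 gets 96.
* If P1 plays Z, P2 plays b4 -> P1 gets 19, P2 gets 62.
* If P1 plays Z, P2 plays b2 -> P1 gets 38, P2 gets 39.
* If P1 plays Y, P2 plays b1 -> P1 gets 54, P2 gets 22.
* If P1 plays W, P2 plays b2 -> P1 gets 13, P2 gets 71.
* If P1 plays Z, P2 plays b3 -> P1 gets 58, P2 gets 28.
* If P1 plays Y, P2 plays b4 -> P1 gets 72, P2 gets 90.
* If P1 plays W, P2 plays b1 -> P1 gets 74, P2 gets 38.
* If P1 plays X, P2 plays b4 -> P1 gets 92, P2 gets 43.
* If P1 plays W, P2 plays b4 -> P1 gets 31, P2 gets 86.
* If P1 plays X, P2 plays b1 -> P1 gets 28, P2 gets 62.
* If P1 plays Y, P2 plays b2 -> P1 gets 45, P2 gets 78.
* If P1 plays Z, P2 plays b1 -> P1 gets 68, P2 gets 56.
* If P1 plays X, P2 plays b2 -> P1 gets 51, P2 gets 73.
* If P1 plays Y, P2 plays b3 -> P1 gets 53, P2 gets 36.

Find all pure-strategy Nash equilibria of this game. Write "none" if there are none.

Pure NE: (X, b3)

(W, b1): P2 can switch to b2 (38 → 71). Not NE.
(W, b2): P1 can switch to X (13 → 51). Not NE.
(W, b3): P1 can switch to X (60 → 63). Not NE.
(W, b4): P1 can switch to X (31 → 92). Not NE.
(X, b1): P1 can switch to W (28 → 74). Not NE.
(X, b2): P2 can switch to b3 (73 → 96). Not NE.
(X, b3): P1 gets 63, best alternative 60; P2 gets 96, best alternative 73. No profitable deviation — NE.
(X, b4): P2 can switch to b1 (43 → 62). Not NE.
(Y, b1): P1 can switch to W (54 → 74). Not NE.
(Y, b2): P1 can switch to X (45 → 51). Not NE.
(Y, b3): P1 can switch to W (53 → 60). Not NE.
(Y, b4): P1 can switch to X (72 → 92). Not NE.
(Z, b1): P1 can switch to W (68 → 74). Not NE.
(The remaining 3 profiles each have a profitable deviation by the same check.)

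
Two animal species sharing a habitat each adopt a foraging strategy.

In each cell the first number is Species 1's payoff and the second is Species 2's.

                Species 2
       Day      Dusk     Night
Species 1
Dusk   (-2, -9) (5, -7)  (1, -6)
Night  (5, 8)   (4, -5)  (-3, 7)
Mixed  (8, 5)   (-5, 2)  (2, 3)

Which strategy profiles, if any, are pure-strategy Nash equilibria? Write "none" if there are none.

The unique pure-strategy Nash equilibrium is (Mixed, Day).

Species 1 against Day: payoffs -2, 5, 8 → best response Mixed.
Species 1 against Dusk: payoffs 5, 4, -5 → best response Dusk.
Species 1 against Night: payoffs 1, -3, 2 → best response Mixed.
Species 2 against Dusk: payoffs -9, -7, -6 → best response Night.
Species 2 against Night: payoffs 8, -5, 7 → best response Day.
Species 2 against Mixed: payoffs 5, 2, 3 → best response Day.
Mutual best responses: (Mixed, Day).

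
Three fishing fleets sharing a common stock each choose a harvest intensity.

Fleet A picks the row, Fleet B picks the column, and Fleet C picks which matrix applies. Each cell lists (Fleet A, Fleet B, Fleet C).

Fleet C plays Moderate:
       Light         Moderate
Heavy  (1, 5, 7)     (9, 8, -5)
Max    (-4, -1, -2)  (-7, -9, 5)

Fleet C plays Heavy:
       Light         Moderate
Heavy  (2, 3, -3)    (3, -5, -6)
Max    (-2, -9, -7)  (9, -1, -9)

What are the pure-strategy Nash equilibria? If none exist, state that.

The unique pure-strategy Nash equilibrium is (Heavy, Moderate, Moderate).

For each strategy profile, look for a profitable unilateral deviation.
(Heavy, Light, Moderate): Fleet B can switch to Moderate (5 → 8). Not NE.
(Heavy, Light, Heavy): Fleet C can switch to Moderate (-3 → 7). Not NE.
(Heavy, Moderate, Moderate): Fleet A gets 9, best alternative -7; Fleet B gets 8, best alternative 5; Fleet C gets -5, best alternative -6. No profitable deviation — NE.
(Heavy, Moderate, Heavy): Fleet A can switch to Max (3 → 9). Not NE.
(Max, Light, Moderate): Fleet A can switch to Heavy (-4 → 1). Not NE.
(Max, Light, Heavy): Fleet A can switch to Heavy (-2 → 2). Not NE.
(Max, Moderate, Moderate): Fleet A can switch to Heavy (-7 → 9). Not NE.
(The remaining 1 profile has a profitable deviation by the same check.)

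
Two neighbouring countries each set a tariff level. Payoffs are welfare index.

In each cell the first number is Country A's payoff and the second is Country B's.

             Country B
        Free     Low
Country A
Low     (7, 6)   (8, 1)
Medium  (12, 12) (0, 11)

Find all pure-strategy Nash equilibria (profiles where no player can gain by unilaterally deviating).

(Low, Free): Country A can switch to Medium (7 → 12). Not NE.
(Low, Low): Country B can switch to Free (1 → 6). Not NE.
(Medium, Free): Country A gets 12, best alternative 7; Country B gets 12, best alternative 11. No profitable deviation — NE.
(Medium, Low): Country A can switch to Low (0 → 8). Not NE.

The unique pure-strategy Nash equilibrium is (Medium, Free).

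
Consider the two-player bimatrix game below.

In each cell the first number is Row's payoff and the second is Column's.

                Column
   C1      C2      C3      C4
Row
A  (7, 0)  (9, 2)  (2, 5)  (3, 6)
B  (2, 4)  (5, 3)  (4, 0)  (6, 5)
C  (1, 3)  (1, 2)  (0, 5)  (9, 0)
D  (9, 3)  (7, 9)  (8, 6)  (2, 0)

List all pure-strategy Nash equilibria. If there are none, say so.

Row against C1: payoffs 7, 2, 1, 9 → best response D.
Row against C2: payoffs 9, 5, 1, 7 → best response A.
Row against C3: payoffs 2, 4, 0, 8 → best response D.
Row against C4: payoffs 3, 6, 9, 2 → best response C.
Column against A: payoffs 0, 2, 5, 6 → best response C4.
Column against B: payoffs 4, 3, 0, 5 → best response C4.
Column against C: payoffs 3, 2, 5, 0 → best response C3.
Column against D: payoffs 3, 9, 6, 0 → best response C2.
No profile is a mutual best response for all players.

No pure-strategy Nash equilibrium.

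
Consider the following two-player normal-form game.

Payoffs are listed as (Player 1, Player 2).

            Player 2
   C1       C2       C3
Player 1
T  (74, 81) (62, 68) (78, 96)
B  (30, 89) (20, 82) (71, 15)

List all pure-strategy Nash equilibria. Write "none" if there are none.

Player 1 against C1: payoffs 74, 30 → best response T.
Player 1 against C2: payoffs 62, 20 → best response T.
Player 1 against C3: payoffs 78, 71 → best response T.
Player 2 against T: payoffs 81, 68, 96 → best response C3.
Player 2 against B: payoffs 89, 82, 15 → best response C1.
Mutual best responses: (T, C3).

(T, C3)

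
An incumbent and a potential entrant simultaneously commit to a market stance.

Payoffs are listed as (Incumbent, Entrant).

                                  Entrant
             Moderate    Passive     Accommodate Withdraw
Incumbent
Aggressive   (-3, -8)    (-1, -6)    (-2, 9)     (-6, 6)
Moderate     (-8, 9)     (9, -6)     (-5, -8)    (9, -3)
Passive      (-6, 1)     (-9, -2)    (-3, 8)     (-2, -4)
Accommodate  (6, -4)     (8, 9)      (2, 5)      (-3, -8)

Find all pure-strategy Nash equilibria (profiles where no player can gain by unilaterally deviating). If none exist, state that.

There is no pure-strategy Nash equilibrium.

Incumbent against Moderate: payoffs -3, -8, -6, 6 → best response Accommodate.
Incumbent against Passive: payoffs -1, 9, -9, 8 → best response Moderate.
Incumbent against Accommodate: payoffs -2, -5, -3, 2 → best response Accommodate.
Incumbent against Withdraw: payoffs -6, 9, -2, -3 → best response Moderate.
Entrant against Aggressive: payoffs -8, -6, 9, 6 → best response Accommodate.
Entrant against Moderate: payoffs 9, -6, -8, -3 → best response Moderate.
Entrant against Passive: payoffs 1, -2, 8, -4 → best response Accommodate.
Entrant against Accommodate: payoffs -4, 9, 5, -8 → best response Passive.
No profile is a mutual best response for all players.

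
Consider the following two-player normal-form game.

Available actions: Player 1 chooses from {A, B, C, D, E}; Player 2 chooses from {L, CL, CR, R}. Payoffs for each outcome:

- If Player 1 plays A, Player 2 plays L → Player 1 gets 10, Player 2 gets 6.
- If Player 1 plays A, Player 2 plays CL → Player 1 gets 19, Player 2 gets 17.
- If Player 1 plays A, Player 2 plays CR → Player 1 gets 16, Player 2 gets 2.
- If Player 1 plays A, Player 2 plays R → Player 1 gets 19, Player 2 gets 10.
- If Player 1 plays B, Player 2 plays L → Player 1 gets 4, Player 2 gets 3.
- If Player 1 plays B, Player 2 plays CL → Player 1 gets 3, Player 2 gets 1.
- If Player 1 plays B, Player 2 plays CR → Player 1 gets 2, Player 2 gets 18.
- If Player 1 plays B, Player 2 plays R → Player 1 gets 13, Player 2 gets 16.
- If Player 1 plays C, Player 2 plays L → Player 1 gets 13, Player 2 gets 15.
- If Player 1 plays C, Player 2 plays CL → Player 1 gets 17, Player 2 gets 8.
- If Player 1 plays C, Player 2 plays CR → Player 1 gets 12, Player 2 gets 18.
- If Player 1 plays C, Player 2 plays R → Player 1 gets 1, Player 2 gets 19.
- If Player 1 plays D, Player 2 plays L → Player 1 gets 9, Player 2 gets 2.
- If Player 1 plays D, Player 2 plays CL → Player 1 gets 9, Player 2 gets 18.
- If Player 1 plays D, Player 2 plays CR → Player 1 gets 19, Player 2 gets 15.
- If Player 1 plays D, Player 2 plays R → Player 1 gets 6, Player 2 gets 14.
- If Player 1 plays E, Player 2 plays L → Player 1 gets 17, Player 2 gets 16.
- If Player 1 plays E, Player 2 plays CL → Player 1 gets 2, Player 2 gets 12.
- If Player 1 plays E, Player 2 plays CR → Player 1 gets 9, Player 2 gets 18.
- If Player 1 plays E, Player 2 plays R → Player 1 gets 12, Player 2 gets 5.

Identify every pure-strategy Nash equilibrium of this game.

Pure NE: (A, CL)

Player 1 against L: payoffs 10, 4, 13, 9, 17 → best response E.
Player 1 against CL: payoffs 19, 3, 17, 9, 2 → best response A.
Player 1 against CR: payoffs 16, 2, 12, 19, 9 → best response D.
Player 1 against R: payoffs 19, 13, 1, 6, 12 → best response A.
Player 2 against A: payoffs 6, 17, 2, 10 → best response CL.
Player 2 against B: payoffs 3, 1, 18, 16 → best response CR.
Player 2 against C: payoffs 15, 8, 18, 19 → best response R.
Player 2 against D: payoffs 2, 18, 15, 14 → best response CL.
Player 2 against E: payoffs 16, 12, 18, 5 → best response CR.
Mutual best responses: (A, CL).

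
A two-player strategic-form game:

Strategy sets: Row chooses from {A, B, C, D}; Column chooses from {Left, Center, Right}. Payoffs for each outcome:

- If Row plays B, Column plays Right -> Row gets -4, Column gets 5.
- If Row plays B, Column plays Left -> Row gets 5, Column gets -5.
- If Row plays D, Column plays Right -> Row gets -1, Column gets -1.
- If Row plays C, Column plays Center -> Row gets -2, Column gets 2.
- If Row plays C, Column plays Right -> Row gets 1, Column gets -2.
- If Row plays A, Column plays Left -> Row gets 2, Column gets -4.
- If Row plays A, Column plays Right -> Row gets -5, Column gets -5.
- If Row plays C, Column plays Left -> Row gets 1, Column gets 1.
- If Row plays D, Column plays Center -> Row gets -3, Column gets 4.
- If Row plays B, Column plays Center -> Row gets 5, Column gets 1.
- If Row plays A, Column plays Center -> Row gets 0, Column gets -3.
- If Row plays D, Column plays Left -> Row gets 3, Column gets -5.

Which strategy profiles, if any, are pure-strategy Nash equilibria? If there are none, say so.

No pure-strategy Nash equilibrium.

For each player, find the best response to each opponent profile; mutual best responses are the pure NE.
Row against Left: payoffs 2, 5, 1, 3 → best response B.
Row against Center: payoffs 0, 5, -2, -3 → best response B.
Row against Right: payoffs -5, -4, 1, -1 → best response C.
Column against A: payoffs -4, -3, -5 → best response Center.
Column against B: payoffs -5, 1, 5 → best response Right.
Column against C: payoffs 1, 2, -2 → best response Center.
Column against D: payoffs -5, 4, -1 → best response Center.
No profile is a mutual best response for all players.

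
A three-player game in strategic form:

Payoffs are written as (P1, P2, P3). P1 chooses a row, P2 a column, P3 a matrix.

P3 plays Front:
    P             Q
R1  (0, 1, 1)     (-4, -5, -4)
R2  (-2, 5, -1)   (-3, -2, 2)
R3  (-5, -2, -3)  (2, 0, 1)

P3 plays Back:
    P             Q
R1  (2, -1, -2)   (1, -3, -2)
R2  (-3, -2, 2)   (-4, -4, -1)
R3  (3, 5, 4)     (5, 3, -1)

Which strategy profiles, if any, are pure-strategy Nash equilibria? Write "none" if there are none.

The pure Nash equilibria are (R1, P, Front) and (R3, P, Back) and (R3, Q, Front).

For each player, find the best response to each opponent profile; mutual best responses are the pure NE.
P1 against (P, Front): payoffs 0, -2, -5 → best response R1.
P1 against (P, Back): payoffs 2, -3, 3 → best response R3.
P1 against (Q, Front): payoffs -4, -3, 2 → best response R3.
P1 against (Q, Back): payoffs 1, -4, 5 → best response R3.
P2 against (R1, Front): payoffs 1, -5 → best response P.
P2 against (R1, Back): payoffs -1, -3 → best response P.
P2 against (R2, Front): payoffs 5, -2 → best response P.
P2 against (R2, Back): payoffs -2, -4 → best response P.
P2 against (R3, Front): payoffs -2, 0 → best response Q.
P2 against (R3, Back): payoffs 5, 3 → best response P.
P3 against (R1, P): payoffs 1, -2 → best response Front.
P3 against (R1, Q): payoffs -4, -2 → best response Back.
P3 against (R2, P): payoffs -1, 2 → best response Back.
P3 against (R2, Q): payoffs 2, -1 → best response Front.
P3 against (R3, P): payoffs -3, 4 → best response Back.
P3 against (R3, Q): payoffs 1, -1 → best response Front.
Mutual best responses: (R1, P, Front); (R3, P, Back); (R3, Q, Front).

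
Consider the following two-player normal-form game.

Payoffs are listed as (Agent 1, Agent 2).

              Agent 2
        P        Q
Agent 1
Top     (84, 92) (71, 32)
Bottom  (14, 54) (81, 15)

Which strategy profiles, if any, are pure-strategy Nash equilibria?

Pure NE: (Top, P)

For each strategy profile, look for a profitable unilateral deviation.
(Top, P): Agent 1 gets 84, best alternative 14; Agent 2 gets 92, best alternative 32. No profitable deviation — NE.
(Top, Q): Agent 1 can switch to Bottom (71 → 81). Not NE.
(Bottom, P): Agent 1 can switch to Top (14 → 84). Not NE.
(Bottom, Q): Agent 2 can switch to P (15 → 54). Not NE.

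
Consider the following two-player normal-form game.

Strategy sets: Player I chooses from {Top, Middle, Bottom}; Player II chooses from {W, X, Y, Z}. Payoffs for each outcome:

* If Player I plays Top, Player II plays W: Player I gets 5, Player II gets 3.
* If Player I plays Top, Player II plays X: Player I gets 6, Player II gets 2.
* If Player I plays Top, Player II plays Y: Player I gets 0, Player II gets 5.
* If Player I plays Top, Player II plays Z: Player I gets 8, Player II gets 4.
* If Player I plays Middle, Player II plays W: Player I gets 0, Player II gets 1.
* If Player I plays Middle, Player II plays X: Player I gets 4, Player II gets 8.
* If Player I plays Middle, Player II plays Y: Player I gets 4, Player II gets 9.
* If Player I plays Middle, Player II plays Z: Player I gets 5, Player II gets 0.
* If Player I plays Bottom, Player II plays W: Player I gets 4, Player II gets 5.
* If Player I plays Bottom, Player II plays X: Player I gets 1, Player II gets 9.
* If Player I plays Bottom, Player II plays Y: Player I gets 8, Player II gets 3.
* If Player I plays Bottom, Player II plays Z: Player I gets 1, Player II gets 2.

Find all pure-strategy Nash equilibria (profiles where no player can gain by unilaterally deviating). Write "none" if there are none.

Player I against W: payoffs 5, 0, 4 → best response Top.
Player I against X: payoffs 6, 4, 1 → best response Top.
Player I against Y: payoffs 0, 4, 8 → best response Bottom.
Player I against Z: payoffs 8, 5, 1 → best response Top.
Player II against Top: payoffs 3, 2, 5, 4 → best response Y.
Player II against Middle: payoffs 1, 8, 9, 0 → best response Y.
Player II against Bottom: payoffs 5, 9, 3, 2 → best response X.
No profile is a mutual best response for all players.

No pure-strategy Nash equilibrium.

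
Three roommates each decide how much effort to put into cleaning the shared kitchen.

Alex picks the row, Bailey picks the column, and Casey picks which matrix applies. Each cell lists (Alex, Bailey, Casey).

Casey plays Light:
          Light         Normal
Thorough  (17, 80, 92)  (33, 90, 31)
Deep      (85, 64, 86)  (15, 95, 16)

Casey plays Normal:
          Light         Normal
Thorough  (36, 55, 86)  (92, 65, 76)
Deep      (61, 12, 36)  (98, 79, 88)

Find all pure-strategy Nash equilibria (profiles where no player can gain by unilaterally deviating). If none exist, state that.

For each player, find the best response to each opponent profile; mutual best responses are the pure NE.
Alex against (Light, Light): payoffs 17, 85 → best response Deep.
Alex against (Light, Normal): payoffs 36, 61 → best response Deep.
Alex against (Normal, Light): payoffs 33, 15 → best response Thorough.
Alex against (Normal, Normal): payoffs 92, 98 → best response Deep.
Bailey against (Thorough, Light): payoffs 80, 90 → best response Normal.
Bailey against (Thorough, Normal): payoffs 55, 65 → best response Normal.
Bailey against (Deep, Light): payoffs 64, 95 → best response Normal.
Bailey against (Deep, Normal): payoffs 12, 79 → best response Normal.
Casey against (Thorough, Light): payoffs 92, 86 → best response Light.
Casey against (Thorough, Normal): payoffs 31, 76 → best response Normal.
Casey against (Deep, Light): payoffs 86, 36 → best response Light.
Casey against (Deep, Normal): payoffs 16, 88 → best response Normal.
Mutual best responses: (Deep, Normal, Normal).

Pure NE: (Deep, Normal, Normal)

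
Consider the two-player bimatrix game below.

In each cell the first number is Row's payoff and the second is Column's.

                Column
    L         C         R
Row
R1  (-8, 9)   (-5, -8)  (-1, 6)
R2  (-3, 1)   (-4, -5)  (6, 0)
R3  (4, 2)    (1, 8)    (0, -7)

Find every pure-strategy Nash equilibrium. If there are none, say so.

Mark each player's best response to every combination of opponents' strategies; a profile where every player is best-responding is a pure Nash equilibrium.
Row against L: payoffs -8, -3, 4 → best response R3.
Row against C: payoffs -5, -4, 1 → best response R3.
Row against R: payoffs -1, 6, 0 → best response R2.
Column against R1: payoffs 9, -8, 6 → best response L.
Column against R2: payoffs 1, -5, 0 → best response L.
Column against R3: payoffs 2, 8, -7 → best response C.
Mutual best responses: (R3, C).

(R3, C)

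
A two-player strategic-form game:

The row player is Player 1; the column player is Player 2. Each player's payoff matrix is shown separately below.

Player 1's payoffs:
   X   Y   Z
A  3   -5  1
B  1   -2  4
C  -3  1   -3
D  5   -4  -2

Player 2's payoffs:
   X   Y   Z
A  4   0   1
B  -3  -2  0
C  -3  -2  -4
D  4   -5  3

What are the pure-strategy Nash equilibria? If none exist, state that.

Pure-strategy Nash equilibria: (B, Z) and (C, Y) and (D, X)

Player 1 against X: payoffs 3, 1, -3, 5 → best response D.
Player 1 against Y: payoffs -5, -2, 1, -4 → best response C.
Player 1 against Z: payoffs 1, 4, -3, -2 → best response B.
Player 2 against A: payoffs 4, 0, 1 → best response X.
Player 2 against B: payoffs -3, -2, 0 → best response Z.
Player 2 against C: payoffs -3, -2, -4 → best response Y.
Player 2 against D: payoffs 4, -5, 3 → best response X.
Mutual best responses: (B, Z); (C, Y); (D, X).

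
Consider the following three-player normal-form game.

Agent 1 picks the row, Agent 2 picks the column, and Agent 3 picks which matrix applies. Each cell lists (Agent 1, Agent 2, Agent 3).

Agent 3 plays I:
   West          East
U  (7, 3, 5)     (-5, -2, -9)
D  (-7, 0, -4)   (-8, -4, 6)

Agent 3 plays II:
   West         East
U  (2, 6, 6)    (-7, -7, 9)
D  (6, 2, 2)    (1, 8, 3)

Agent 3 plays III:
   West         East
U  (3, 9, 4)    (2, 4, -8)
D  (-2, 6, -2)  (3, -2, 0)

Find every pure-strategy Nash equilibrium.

For each player, find the best response to each opponent profile; mutual best responses are the pure NE.
Agent 1 against (West, I): payoffs 7, -7 → best response U.
Agent 1 against (West, II): payoffs 2, 6 → best response D.
Agent 1 against (West, III): payoffs 3, -2 → best response U.
Agent 1 against (East, I): payoffs -5, -8 → best response U.
Agent 1 against (East, II): payoffs -7, 1 → best response D.
Agent 1 against (East, III): payoffs 2, 3 → best response D.
Agent 2 against (U, I): payoffs 3, -2 → best response West.
Agent 2 against (U, II): payoffs 6, -7 → best response West.
Agent 2 against (U, III): payoffs 9, 4 → best response West.
Agent 2 against (D, I): payoffs 0, -4 → best response West.
Agent 2 against (D, II): payoffs 2, 8 → best response East.
Agent 2 against (D, III): payoffs 6, -2 → best response West.
Agent 3 against (U, West): payoffs 5, 6, 4 → best response II.
Agent 3 against (U, East): payoffs -9, 9, -8 → best response II.
Agent 3 against (D, West): payoffs -4, 2, -2 → best response II.
Agent 3 against (D, East): payoffs 6, 3, 0 → best response I.
No profile is a mutual best response for all players.

No pure-strategy Nash equilibrium.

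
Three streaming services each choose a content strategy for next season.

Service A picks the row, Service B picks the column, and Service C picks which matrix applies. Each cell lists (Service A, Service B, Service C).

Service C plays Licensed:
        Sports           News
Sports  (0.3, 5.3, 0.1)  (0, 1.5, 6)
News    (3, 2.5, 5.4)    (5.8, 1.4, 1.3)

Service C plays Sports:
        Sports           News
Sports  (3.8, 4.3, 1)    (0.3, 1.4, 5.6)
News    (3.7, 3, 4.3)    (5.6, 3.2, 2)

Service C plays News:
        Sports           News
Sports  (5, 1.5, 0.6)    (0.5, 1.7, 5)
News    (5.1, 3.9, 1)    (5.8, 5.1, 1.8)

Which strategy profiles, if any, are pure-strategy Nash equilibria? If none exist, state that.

The pure Nash equilibria are (Sports, Sports, Sports) and (News, Sports, Licensed) and (News, News, Sports).

Service A against (Sports, Licensed): payoffs 0.3, 3 → best response News.
Service A against (Sports, Sports): payoffs 3.8, 3.7 → best response Sports.
Service A against (Sports, News): payoffs 5, 5.1 → best response News.
Service A against (News, Licensed): payoffs 0, 5.8 → best response News.
Service A against (News, Sports): payoffs 0.3, 5.6 → best response News.
Service A against (News, News): payoffs 0.5, 5.8 → best response News.
Service B against (Sports, Licensed): payoffs 5.3, 1.5 → best response Sports.
Service B against (Sports, Sports): payoffs 4.3, 1.4 → best response Sports.
Service B against (Sports, News): payoffs 1.5, 1.7 → best response News.
Service B against (News, Licensed): payoffs 2.5, 1.4 → best response Sports.
Service B against (News, Sports): payoffs 3, 3.2 → best response News.
Service B against (News, News): payoffs 3.9, 5.1 → best response News.
Service C against (Sports, Sports): payoffs 0.1, 1, 0.6 → best response Sports.
Service C against (Sports, News): payoffs 6, 5.6, 5 → best response Licensed.
Service C against (News, Sports): payoffs 5.4, 4.3, 1 → best response Licensed.
Service C against (News, News): payoffs 1.3, 2, 1.8 → best response Sports.
Mutual best responses: (Sports, Sports, Sports); (News, Sports, Licensed); (News, News, Sports).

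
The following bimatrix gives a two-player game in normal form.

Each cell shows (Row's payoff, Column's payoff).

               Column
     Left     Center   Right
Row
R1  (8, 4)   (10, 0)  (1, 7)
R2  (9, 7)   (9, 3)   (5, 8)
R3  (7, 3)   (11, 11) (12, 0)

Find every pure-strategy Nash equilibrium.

(R3, Center)

(R1, Left): Row can switch to R2 (8 → 9). Not NE.
(R1, Center): Row can switch to R3 (10 → 11). Not NE.
(R1, Right): Row can switch to R2 (1 → 5). Not NE.
(R2, Left): Column can switch to Right (7 → 8). Not NE.
(R2, Center): Row can switch to R1 (9 → 10). Not NE.
(R2, Right): Row can switch to R3 (5 → 12). Not NE.
(R3, Center): Row gets 11, best alternative 10; Column gets 11, best alternative 3. No profitable deviation — NE.
(The remaining 2 profiles each have a profitable deviation by the same check.)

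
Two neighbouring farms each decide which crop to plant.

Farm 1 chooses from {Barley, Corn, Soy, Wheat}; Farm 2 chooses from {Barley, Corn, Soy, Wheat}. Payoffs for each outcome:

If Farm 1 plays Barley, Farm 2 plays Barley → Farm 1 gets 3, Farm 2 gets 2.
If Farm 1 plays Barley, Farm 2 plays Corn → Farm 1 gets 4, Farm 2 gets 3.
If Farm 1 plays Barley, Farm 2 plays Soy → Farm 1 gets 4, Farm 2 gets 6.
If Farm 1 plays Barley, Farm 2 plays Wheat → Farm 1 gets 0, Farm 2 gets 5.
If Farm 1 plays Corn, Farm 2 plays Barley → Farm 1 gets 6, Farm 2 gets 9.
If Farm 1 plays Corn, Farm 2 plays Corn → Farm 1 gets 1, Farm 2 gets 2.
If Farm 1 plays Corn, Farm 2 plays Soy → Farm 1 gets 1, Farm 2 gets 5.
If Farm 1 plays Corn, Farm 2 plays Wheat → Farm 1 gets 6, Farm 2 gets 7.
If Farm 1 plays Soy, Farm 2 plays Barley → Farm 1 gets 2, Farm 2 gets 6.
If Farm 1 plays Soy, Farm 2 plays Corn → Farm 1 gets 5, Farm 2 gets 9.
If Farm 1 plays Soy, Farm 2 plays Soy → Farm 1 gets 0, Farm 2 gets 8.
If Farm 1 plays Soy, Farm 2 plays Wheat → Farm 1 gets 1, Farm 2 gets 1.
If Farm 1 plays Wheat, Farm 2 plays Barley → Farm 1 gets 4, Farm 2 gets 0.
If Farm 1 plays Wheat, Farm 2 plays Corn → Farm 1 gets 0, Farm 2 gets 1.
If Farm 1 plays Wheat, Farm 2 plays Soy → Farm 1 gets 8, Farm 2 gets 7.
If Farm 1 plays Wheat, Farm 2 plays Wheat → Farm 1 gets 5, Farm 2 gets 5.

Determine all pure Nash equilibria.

Pure-strategy Nash equilibria: (Corn, Barley) and (Soy, Corn) and (Wheat, Soy)

Mark each player's best response to every combination of opponents' strategies; a profile where every player is best-responding is a pure Nash equilibrium.
Farm 1 against Barley: payoffs 3, 6, 2, 4 → best response Corn.
Farm 1 against Corn: payoffs 4, 1, 5, 0 → best response Soy.
Farm 1 against Soy: payoffs 4, 1, 0, 8 → best response Wheat.
Farm 1 against Wheat: payoffs 0, 6, 1, 5 → best response Corn.
Farm 2 against Barley: payoffs 2, 3, 6, 5 → best response Soy.
Farm 2 against Corn: payoffs 9, 2, 5, 7 → best response Barley.
Farm 2 against Soy: payoffs 6, 9, 8, 1 → best response Corn.
Farm 2 against Wheat: payoffs 0, 1, 7, 5 → best response Soy.
Mutual best responses: (Corn, Barley); (Soy, Corn); (Wheat, Soy).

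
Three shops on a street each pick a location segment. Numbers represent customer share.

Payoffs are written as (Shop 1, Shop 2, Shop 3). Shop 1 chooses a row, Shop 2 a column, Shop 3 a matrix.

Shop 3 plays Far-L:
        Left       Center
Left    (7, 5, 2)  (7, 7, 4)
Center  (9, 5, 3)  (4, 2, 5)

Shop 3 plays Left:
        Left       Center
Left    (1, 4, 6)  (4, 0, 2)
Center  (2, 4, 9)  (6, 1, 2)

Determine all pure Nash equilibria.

(Left, Center, Far-L) and (Center, Left, Left)

Shop 1 against (Left, Far-L): payoffs 7, 9 → best response Center.
Shop 1 against (Left, Left): payoffs 1, 2 → best response Center.
Shop 1 against (Center, Far-L): payoffs 7, 4 → best response Left.
Shop 1 against (Center, Left): payoffs 4, 6 → best response Center.
Shop 2 against (Left, Far-L): payoffs 5, 7 → best response Center.
Shop 2 against (Left, Left): payoffs 4, 0 → best response Left.
Shop 2 against (Center, Far-L): payoffs 5, 2 → best response Left.
Shop 2 against (Center, Left): payoffs 4, 1 → best response Left.
Shop 3 against (Left, Left): payoffs 2, 6 → best response Left.
Shop 3 against (Left, Center): payoffs 4, 2 → best response Far-L.
Shop 3 against (Center, Left): payoffs 3, 9 → best response Left.
Shop 3 against (Center, Center): payoffs 5, 2 → best response Far-L.
Mutual best responses: (Left, Center, Far-L); (Center, Left, Left).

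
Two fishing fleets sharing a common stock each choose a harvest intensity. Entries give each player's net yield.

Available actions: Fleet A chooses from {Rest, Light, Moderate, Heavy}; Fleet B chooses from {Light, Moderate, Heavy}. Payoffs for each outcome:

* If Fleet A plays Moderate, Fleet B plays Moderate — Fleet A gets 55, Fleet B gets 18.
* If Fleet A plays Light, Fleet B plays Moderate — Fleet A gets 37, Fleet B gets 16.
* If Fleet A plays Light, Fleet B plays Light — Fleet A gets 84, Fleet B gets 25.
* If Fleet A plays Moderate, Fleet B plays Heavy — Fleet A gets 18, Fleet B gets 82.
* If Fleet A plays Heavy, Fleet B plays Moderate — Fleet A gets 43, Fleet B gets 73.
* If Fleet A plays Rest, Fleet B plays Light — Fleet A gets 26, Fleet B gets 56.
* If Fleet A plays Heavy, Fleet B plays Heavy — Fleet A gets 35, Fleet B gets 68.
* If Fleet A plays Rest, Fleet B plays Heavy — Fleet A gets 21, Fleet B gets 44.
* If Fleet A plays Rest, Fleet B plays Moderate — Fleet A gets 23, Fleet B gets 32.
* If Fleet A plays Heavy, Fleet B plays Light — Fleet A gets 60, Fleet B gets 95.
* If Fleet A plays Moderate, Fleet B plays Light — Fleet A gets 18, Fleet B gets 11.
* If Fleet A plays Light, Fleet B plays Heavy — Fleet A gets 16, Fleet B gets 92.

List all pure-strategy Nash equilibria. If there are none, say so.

This game has no pure Nash equilibrium.

For each player, find the best response to each opponent profile; mutual best responses are the pure NE.
Fleet A against Light: payoffs 26, 84, 18, 60 → best response Light.
Fleet A against Moderate: payoffs 23, 37, 55, 43 → best response Moderate.
Fleet A against Heavy: payoffs 21, 16, 18, 35 → best response Heavy.
Fleet B against Rest: payoffs 56, 32, 44 → best response Light.
Fleet B against Light: payoffs 25, 16, 92 → best response Heavy.
Fleet B against Moderate: payoffs 11, 18, 82 → best response Heavy.
Fleet B against Heavy: payoffs 95, 73, 68 → best response Light.
No profile is a mutual best response for all players.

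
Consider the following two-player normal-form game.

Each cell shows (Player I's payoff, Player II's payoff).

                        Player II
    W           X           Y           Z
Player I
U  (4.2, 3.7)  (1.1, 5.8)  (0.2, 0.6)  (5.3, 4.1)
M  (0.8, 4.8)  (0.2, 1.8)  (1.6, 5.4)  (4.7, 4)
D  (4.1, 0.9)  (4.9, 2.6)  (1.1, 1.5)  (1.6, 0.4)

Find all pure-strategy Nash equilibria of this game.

Pure-strategy Nash equilibria: (M, Y) and (D, X)

Player I against W: payoffs 4.2, 0.8, 4.1 → best response U.
Player I against X: payoffs 1.1, 0.2, 4.9 → best response D.
Player I against Y: payoffs 0.2, 1.6, 1.1 → best response M.
Player I against Z: payoffs 5.3, 4.7, 1.6 → best response U.
Player II against U: payoffs 3.7, 5.8, 0.6, 4.1 → best response X.
Player II against M: payoffs 4.8, 1.8, 5.4, 4 → best response Y.
Player II against D: payoffs 0.9, 2.6, 1.5, 0.4 → best response X.
Mutual best responses: (M, Y); (D, X).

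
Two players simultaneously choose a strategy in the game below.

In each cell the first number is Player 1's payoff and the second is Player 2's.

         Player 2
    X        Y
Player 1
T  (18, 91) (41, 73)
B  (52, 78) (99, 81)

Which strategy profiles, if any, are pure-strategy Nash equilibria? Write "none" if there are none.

(B, Y)

Player 1 against X: payoffs 18, 52 → best response B.
Player 1 against Y: payoffs 41, 99 → best response B.
Player 2 against T: payoffs 91, 73 → best response X.
Player 2 against B: payoffs 78, 81 → best response Y.
Mutual best responses: (B, Y).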